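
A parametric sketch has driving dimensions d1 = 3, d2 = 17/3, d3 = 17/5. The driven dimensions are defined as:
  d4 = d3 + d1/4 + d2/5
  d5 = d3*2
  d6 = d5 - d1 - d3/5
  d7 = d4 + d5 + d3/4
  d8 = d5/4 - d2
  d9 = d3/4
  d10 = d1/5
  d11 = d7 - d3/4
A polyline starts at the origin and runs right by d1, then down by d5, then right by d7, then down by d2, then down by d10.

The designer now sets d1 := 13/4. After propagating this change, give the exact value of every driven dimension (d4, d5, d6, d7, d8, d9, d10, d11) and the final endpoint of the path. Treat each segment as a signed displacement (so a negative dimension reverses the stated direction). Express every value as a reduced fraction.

Apply edit: d1 := 13/4
  d4 = d3 + d1/4 + d2/5 = 1283/240
  d5 = d3*2 = 34/5
  d6 = d5 - d1 - d3/5 = 287/100
  d7 = d4 + d5 + d3/4 = 3119/240
  d8 = d5/4 - d2 = -119/30
  d9 = d3/4 = 17/20
  d10 = d1/5 = 13/20
  d11 = d7 - d3/4 = 583/48
Walk from origin (0, 0):
  seg 1: right by d1 = 13/4 → (13/4, 0)
  seg 2: down by d5 = 34/5 → (13/4, -34/5)
  seg 3: right by d7 = 3119/240 → (3899/240, -34/5)
  seg 4: down by d2 = 17/3 → (3899/240, -187/15)
  seg 5: down by d10 = 13/20 → (3899/240, -787/60)

d4 = 1283/240
d5 = 34/5
d6 = 287/100
d7 = 3119/240
d8 = -119/30
d9 = 17/20
d10 = 13/20
d11 = 583/48
endpoint = (3899/240, -787/60)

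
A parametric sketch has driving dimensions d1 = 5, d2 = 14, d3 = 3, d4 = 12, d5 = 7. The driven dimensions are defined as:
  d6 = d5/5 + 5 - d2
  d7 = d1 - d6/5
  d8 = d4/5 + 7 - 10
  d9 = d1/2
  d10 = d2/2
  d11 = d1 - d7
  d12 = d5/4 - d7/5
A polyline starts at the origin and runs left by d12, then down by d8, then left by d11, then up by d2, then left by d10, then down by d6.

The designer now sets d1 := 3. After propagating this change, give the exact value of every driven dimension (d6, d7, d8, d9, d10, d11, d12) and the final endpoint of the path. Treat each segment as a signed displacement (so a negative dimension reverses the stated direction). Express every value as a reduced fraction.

Apply edit: d1 := 3
  d6 = d5/5 + 5 - d2 = -38/5
  d7 = d1 - d6/5 = 113/25
  d8 = d4/5 + 7 - 10 = -3/5
  d9 = d1/2 = 3/2
  d10 = d2/2 = 7
  d11 = d1 - d7 = -38/25
  d12 = d5/4 - d7/5 = 423/500
Walk from origin (0, 0):
  seg 1: left by d12 = 423/500 → (-423/500, 0)
  seg 2: down by d8 = -3/5 → (-423/500, 3/5)
  seg 3: left by d11 = -38/25 → (337/500, 3/5)
  seg 4: up by d2 = 14 → (337/500, 73/5)
  seg 5: left by d10 = 7 → (-3163/500, 73/5)
  seg 6: down by d6 = -38/5 → (-3163/500, 111/5)

d6 = -38/5
d7 = 113/25
d8 = -3/5
d9 = 3/2
d10 = 7
d11 = -38/25
d12 = 423/500
endpoint = (-3163/500, 111/5)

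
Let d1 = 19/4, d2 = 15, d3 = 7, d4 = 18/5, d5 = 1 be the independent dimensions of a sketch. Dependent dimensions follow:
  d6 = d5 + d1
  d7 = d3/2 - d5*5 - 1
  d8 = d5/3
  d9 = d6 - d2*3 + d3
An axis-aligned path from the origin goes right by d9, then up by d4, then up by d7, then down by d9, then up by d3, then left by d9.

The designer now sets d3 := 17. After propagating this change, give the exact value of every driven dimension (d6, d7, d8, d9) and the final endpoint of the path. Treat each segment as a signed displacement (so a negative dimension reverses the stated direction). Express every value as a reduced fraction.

Apply edit: d3 := 17
  d6 = d5 + d1 = 23/4
  d7 = d3/2 - d5*5 - 1 = 5/2
  d8 = d5/3 = 1/3
  d9 = d6 - d2*3 + d3 = -89/4
Walk from origin (0, 0):
  seg 1: right by d9 = -89/4 → (-89/4, 0)
  seg 2: up by d4 = 18/5 → (-89/4, 18/5)
  seg 3: up by d7 = 5/2 → (-89/4, 61/10)
  seg 4: down by d9 = -89/4 → (-89/4, 567/20)
  seg 5: up by d3 = 17 → (-89/4, 907/20)
  seg 6: left by d9 = -89/4 → (0, 907/20)

d6 = 23/4
d7 = 5/2
d8 = 1/3
d9 = -89/4
endpoint = (0, 907/20)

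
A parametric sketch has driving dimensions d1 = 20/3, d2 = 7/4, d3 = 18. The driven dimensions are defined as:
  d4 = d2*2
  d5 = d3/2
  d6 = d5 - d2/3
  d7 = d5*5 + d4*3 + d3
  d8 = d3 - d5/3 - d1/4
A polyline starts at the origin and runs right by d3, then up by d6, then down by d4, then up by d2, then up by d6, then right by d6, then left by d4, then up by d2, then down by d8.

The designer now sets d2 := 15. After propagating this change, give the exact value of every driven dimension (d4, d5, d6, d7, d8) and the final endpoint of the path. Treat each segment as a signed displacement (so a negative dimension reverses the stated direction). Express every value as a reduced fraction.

d4 = 30
d5 = 9
d6 = 4
d7 = 153
d8 = 40/3
endpoint = (-8, -16/3)

Apply edit: d2 := 15
  d4 = d2*2 = 30
  d5 = d3/2 = 9
  d6 = d5 - d2/3 = 4
  d7 = d5*5 + d4*3 + d3 = 153
  d8 = d3 - d5/3 - d1/4 = 40/3
Walk from origin (0, 0):
  seg 1: right by d3 = 18 → (18, 0)
  seg 2: up by d6 = 4 → (18, 4)
  seg 3: down by d4 = 30 → (18, -26)
  seg 4: up by d2 = 15 → (18, -11)
  seg 5: up by d6 = 4 → (18, -7)
  seg 6: right by d6 = 4 → (22, -7)
  seg 7: left by d4 = 30 → (-8, -7)
  seg 8: up by d2 = 15 → (-8, 8)
  seg 9: down by d8 = 40/3 → (-8, -16/3)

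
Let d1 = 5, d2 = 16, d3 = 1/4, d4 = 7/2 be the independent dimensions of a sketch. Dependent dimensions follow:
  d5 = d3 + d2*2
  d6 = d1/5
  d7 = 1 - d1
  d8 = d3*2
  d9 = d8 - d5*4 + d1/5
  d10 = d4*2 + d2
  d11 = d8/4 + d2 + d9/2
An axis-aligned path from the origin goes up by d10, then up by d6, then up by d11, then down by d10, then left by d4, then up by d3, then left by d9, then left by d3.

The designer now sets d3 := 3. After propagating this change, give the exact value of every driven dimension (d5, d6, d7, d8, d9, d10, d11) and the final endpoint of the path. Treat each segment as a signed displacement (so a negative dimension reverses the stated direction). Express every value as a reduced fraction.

d5 = 35
d6 = 1
d7 = -4
d8 = 6
d9 = -133
d10 = 23
d11 = -49
endpoint = (253/2, -45)

Apply edit: d3 := 3
  d5 = d3 + d2*2 = 35
  d6 = d1/5 = 1
  d7 = 1 - d1 = -4
  d8 = d3*2 = 6
  d9 = d8 - d5*4 + d1/5 = -133
  d10 = d4*2 + d2 = 23
  d11 = d8/4 + d2 + d9/2 = -49
Walk from origin (0, 0):
  seg 1: up by d10 = 23 → (0, 23)
  seg 2: up by d6 = 1 → (0, 24)
  seg 3: up by d11 = -49 → (0, -25)
  seg 4: down by d10 = 23 → (0, -48)
  seg 5: left by d4 = 7/2 → (-7/2, -48)
  seg 6: up by d3 = 3 → (-7/2, -45)
  seg 7: left by d9 = -133 → (259/2, -45)
  seg 8: left by d3 = 3 → (253/2, -45)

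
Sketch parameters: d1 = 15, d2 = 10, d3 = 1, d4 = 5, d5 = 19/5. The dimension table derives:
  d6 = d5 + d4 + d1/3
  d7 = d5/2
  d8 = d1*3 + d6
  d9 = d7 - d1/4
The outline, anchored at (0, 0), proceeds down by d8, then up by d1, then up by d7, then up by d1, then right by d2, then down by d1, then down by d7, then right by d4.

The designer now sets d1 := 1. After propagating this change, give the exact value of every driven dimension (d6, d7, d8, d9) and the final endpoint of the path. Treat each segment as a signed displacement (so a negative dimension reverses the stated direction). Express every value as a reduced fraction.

Apply edit: d1 := 1
  d6 = d5 + d4 + d1/3 = 137/15
  d7 = d5/2 = 19/10
  d8 = d1*3 + d6 = 182/15
  d9 = d7 - d1/4 = 33/20
Walk from origin (0, 0):
  seg 1: down by d8 = 182/15 → (0, -182/15)
  seg 2: up by d1 = 1 → (0, -167/15)
  seg 3: up by d7 = 19/10 → (0, -277/30)
  seg 4: up by d1 = 1 → (0, -247/30)
  seg 5: right by d2 = 10 → (10, -247/30)
  seg 6: down by d1 = 1 → (10, -277/30)
  seg 7: down by d7 = 19/10 → (10, -167/15)
  seg 8: right by d4 = 5 → (15, -167/15)

d6 = 137/15
d7 = 19/10
d8 = 182/15
d9 = 33/20
endpoint = (15, -167/15)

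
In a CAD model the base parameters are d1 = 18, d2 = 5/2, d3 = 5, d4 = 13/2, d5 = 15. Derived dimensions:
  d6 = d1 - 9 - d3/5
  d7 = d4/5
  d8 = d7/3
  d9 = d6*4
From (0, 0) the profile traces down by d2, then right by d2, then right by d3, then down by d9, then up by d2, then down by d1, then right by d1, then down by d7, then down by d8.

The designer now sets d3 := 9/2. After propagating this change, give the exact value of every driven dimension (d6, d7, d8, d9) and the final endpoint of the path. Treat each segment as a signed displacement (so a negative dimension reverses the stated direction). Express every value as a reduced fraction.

d6 = 81/10
d7 = 13/10
d8 = 13/30
d9 = 162/5
endpoint = (25, -782/15)

Apply edit: d3 := 9/2
  d6 = d1 - 9 - d3/5 = 81/10
  d7 = d4/5 = 13/10
  d8 = d7/3 = 13/30
  d9 = d6*4 = 162/5
Walk from origin (0, 0):
  seg 1: down by d2 = 5/2 → (0, -5/2)
  seg 2: right by d2 = 5/2 → (5/2, -5/2)
  seg 3: right by d3 = 9/2 → (7, -5/2)
  seg 4: down by d9 = 162/5 → (7, -349/10)
  seg 5: up by d2 = 5/2 → (7, -162/5)
  seg 6: down by d1 = 18 → (7, -252/5)
  seg 7: right by d1 = 18 → (25, -252/5)
  seg 8: down by d7 = 13/10 → (25, -517/10)
  seg 9: down by d8 = 13/30 → (25, -782/15)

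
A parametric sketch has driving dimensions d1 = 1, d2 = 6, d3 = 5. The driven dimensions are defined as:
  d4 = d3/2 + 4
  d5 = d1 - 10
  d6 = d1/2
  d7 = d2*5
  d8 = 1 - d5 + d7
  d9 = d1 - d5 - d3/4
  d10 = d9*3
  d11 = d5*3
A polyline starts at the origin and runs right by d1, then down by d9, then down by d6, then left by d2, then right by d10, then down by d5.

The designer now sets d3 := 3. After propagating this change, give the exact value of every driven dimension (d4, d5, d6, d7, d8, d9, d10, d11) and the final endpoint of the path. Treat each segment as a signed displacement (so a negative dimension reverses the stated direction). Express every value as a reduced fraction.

Apply edit: d3 := 3
  d4 = d3/2 + 4 = 11/2
  d5 = d1 - 10 = -9
  d6 = d1/2 = 1/2
  d7 = d2*5 = 30
  d8 = 1 - d5 + d7 = 40
  d9 = d1 - d5 - d3/4 = 37/4
  d10 = d9*3 = 111/4
  d11 = d5*3 = -27
Walk from origin (0, 0):
  seg 1: right by d1 = 1 → (1, 0)
  seg 2: down by d9 = 37/4 → (1, -37/4)
  seg 3: down by d6 = 1/2 → (1, -39/4)
  seg 4: left by d2 = 6 → (-5, -39/4)
  seg 5: right by d10 = 111/4 → (91/4, -39/4)
  seg 6: down by d5 = -9 → (91/4, -3/4)

d4 = 11/2
d5 = -9
d6 = 1/2
d7 = 30
d8 = 40
d9 = 37/4
d10 = 111/4
d11 = -27
endpoint = (91/4, -3/4)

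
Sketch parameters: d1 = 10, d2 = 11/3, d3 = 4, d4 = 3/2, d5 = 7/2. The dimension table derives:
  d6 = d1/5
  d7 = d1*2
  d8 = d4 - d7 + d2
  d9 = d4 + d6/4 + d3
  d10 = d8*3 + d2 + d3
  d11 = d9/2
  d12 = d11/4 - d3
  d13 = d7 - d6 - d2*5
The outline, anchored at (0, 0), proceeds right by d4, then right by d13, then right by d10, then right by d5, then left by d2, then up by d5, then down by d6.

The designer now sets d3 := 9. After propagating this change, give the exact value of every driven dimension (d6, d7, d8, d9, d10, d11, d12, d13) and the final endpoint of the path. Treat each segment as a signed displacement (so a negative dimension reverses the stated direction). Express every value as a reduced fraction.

Apply edit: d3 := 9
  d6 = d1/5 = 2
  d7 = d1*2 = 20
  d8 = d4 - d7 + d2 = -89/6
  d9 = d4 + d6/4 + d3 = 11
  d10 = d8*3 + d2 + d3 = -191/6
  d11 = d9/2 = 11/2
  d12 = d11/4 - d3 = -61/8
  d13 = d7 - d6 - d2*5 = -1/3
Walk from origin (0, 0):
  seg 1: right by d4 = 3/2 → (3/2, 0)
  seg 2: right by d13 = -1/3 → (7/6, 0)
  seg 3: right by d10 = -191/6 → (-92/3, 0)
  seg 4: right by d5 = 7/2 → (-163/6, 0)
  seg 5: left by d2 = 11/3 → (-185/6, 0)
  seg 6: up by d5 = 7/2 → (-185/6, 7/2)
  seg 7: down by d6 = 2 → (-185/6, 3/2)

d6 = 2
d7 = 20
d8 = -89/6
d9 = 11
d10 = -191/6
d11 = 11/2
d12 = -61/8
d13 = -1/3
endpoint = (-185/6, 3/2)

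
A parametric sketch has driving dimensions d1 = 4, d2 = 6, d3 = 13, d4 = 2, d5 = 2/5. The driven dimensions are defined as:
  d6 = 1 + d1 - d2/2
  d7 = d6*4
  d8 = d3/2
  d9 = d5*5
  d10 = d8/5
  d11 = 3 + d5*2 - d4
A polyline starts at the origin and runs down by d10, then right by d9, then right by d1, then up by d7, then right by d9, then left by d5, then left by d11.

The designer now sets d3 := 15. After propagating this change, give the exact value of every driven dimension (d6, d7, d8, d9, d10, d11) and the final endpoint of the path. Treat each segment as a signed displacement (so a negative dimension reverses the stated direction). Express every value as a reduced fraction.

d6 = 2
d7 = 8
d8 = 15/2
d9 = 2
d10 = 3/2
d11 = 9/5
endpoint = (29/5, 13/2)

Apply edit: d3 := 15
  d6 = 1 + d1 - d2/2 = 2
  d7 = d6*4 = 8
  d8 = d3/2 = 15/2
  d9 = d5*5 = 2
  d10 = d8/5 = 3/2
  d11 = 3 + d5*2 - d4 = 9/5
Walk from origin (0, 0):
  seg 1: down by d10 = 3/2 → (0, -3/2)
  seg 2: right by d9 = 2 → (2, -3/2)
  seg 3: right by d1 = 4 → (6, -3/2)
  seg 4: up by d7 = 8 → (6, 13/2)
  seg 5: right by d9 = 2 → (8, 13/2)
  seg 6: left by d5 = 2/5 → (38/5, 13/2)
  seg 7: left by d11 = 9/5 → (29/5, 13/2)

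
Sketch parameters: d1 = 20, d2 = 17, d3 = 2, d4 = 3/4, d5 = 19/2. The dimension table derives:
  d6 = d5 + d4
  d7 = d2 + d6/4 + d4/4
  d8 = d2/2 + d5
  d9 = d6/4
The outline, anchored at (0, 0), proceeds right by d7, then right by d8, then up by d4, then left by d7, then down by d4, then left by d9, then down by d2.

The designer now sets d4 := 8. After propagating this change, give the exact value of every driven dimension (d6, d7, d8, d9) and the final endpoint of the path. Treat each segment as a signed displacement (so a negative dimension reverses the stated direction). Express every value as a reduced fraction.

d6 = 35/2
d7 = 187/8
d8 = 18
d9 = 35/8
endpoint = (109/8, -17)

Apply edit: d4 := 8
  d6 = d5 + d4 = 35/2
  d7 = d2 + d6/4 + d4/4 = 187/8
  d8 = d2/2 + d5 = 18
  d9 = d6/4 = 35/8
Walk from origin (0, 0):
  seg 1: right by d7 = 187/8 → (187/8, 0)
  seg 2: right by d8 = 18 → (331/8, 0)
  seg 3: up by d4 = 8 → (331/8, 8)
  seg 4: left by d7 = 187/8 → (18, 8)
  seg 5: down by d4 = 8 → (18, 0)
  seg 6: left by d9 = 35/8 → (109/8, 0)
  seg 7: down by d2 = 17 → (109/8, -17)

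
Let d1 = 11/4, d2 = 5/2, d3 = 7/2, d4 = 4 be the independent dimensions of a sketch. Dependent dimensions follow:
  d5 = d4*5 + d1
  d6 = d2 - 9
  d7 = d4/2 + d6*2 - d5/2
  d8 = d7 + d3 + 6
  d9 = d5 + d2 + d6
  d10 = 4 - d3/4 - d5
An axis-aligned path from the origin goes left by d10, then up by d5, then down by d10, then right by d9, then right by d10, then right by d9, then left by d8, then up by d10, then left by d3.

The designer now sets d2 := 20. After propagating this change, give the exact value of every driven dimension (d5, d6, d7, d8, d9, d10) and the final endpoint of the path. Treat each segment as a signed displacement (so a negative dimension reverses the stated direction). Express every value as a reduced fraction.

d5 = 91/4
d6 = 11
d7 = 101/8
d8 = 177/8
d9 = 215/4
d10 = -157/8
endpoint = (655/8, 91/4)

Apply edit: d2 := 20
  d5 = d4*5 + d1 = 91/4
  d6 = d2 - 9 = 11
  d7 = d4/2 + d6*2 - d5/2 = 101/8
  d8 = d7 + d3 + 6 = 177/8
  d9 = d5 + d2 + d6 = 215/4
  d10 = 4 - d3/4 - d5 = -157/8
Walk from origin (0, 0):
  seg 1: left by d10 = -157/8 → (157/8, 0)
  seg 2: up by d5 = 91/4 → (157/8, 91/4)
  seg 3: down by d10 = -157/8 → (157/8, 339/8)
  seg 4: right by d9 = 215/4 → (587/8, 339/8)
  seg 5: right by d10 = -157/8 → (215/4, 339/8)
  seg 6: right by d9 = 215/4 → (215/2, 339/8)
  seg 7: left by d8 = 177/8 → (683/8, 339/8)
  seg 8: up by d10 = -157/8 → (683/8, 91/4)
  seg 9: left by d3 = 7/2 → (655/8, 91/4)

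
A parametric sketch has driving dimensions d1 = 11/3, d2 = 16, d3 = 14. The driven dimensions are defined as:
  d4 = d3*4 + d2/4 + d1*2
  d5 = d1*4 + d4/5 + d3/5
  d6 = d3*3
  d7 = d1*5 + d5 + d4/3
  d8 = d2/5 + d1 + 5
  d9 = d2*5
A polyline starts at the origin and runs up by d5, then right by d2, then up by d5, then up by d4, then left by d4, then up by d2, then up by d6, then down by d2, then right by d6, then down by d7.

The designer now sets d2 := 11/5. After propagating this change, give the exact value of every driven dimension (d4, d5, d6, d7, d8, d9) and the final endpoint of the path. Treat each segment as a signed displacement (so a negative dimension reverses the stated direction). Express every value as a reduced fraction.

d4 = 3833/60
d5 = 9073/300
d6 = 42
d7 = 15721/225
d8 = 683/75
d9 = 11
endpoint = (-1181/60, 86849/900)

Apply edit: d2 := 11/5
  d4 = d3*4 + d2/4 + d1*2 = 3833/60
  d5 = d1*4 + d4/5 + d3/5 = 9073/300
  d6 = d3*3 = 42
  d7 = d1*5 + d5 + d4/3 = 15721/225
  d8 = d2/5 + d1 + 5 = 683/75
  d9 = d2*5 = 11
Walk from origin (0, 0):
  seg 1: up by d5 = 9073/300 → (0, 9073/300)
  seg 2: right by d2 = 11/5 → (11/5, 9073/300)
  seg 3: up by d5 = 9073/300 → (11/5, 9073/150)
  seg 4: up by d4 = 3833/60 → (11/5, 12437/100)
  seg 5: left by d4 = 3833/60 → (-3701/60, 12437/100)
  seg 6: up by d2 = 11/5 → (-3701/60, 12657/100)
  seg 7: up by d6 = 42 → (-3701/60, 16857/100)
  seg 8: down by d2 = 11/5 → (-3701/60, 16637/100)
  seg 9: right by d6 = 42 → (-1181/60, 16637/100)
  seg 10: down by d7 = 15721/225 → (-1181/60, 86849/900)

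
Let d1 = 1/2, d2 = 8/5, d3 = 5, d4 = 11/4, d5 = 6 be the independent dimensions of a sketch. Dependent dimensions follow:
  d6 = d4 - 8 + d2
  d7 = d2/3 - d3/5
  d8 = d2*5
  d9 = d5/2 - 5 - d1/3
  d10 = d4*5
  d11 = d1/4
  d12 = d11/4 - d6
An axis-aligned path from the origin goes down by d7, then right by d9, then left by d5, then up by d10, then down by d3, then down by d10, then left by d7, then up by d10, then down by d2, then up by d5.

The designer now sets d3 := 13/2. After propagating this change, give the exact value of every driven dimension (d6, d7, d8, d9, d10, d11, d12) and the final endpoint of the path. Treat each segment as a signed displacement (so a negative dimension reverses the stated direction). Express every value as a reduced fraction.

d6 = -73/20
d7 = -23/30
d8 = 8
d9 = -13/6
d10 = 55/4
d11 = 1/8
d12 = 589/160
endpoint = (-37/5, 149/12)

Apply edit: d3 := 13/2
  d6 = d4 - 8 + d2 = -73/20
  d7 = d2/3 - d3/5 = -23/30
  d8 = d2*5 = 8
  d9 = d5/2 - 5 - d1/3 = -13/6
  d10 = d4*5 = 55/4
  d11 = d1/4 = 1/8
  d12 = d11/4 - d6 = 589/160
Walk from origin (0, 0):
  seg 1: down by d7 = -23/30 → (0, 23/30)
  seg 2: right by d9 = -13/6 → (-13/6, 23/30)
  seg 3: left by d5 = 6 → (-49/6, 23/30)
  seg 4: up by d10 = 55/4 → (-49/6, 871/60)
  seg 5: down by d3 = 13/2 → (-49/6, 481/60)
  seg 6: down by d10 = 55/4 → (-49/6, -86/15)
  seg 7: left by d7 = -23/30 → (-37/5, -86/15)
  seg 8: up by d10 = 55/4 → (-37/5, 481/60)
  seg 9: down by d2 = 8/5 → (-37/5, 77/12)
  seg 10: up by d5 = 6 → (-37/5, 149/12)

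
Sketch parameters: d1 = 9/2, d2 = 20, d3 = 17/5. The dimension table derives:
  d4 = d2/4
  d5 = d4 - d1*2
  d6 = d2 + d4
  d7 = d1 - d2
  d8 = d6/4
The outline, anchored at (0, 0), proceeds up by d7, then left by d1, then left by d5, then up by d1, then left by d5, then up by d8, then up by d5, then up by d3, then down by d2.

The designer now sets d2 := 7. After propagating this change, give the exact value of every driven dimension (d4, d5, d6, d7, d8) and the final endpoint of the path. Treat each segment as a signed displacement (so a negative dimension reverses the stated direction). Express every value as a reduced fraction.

d4 = 7/4
d5 = -29/4
d6 = 35/4
d7 = -5/2
d8 = 35/16
endpoint = (10, -533/80)

Apply edit: d2 := 7
  d4 = d2/4 = 7/4
  d5 = d4 - d1*2 = -29/4
  d6 = d2 + d4 = 35/4
  d7 = d1 - d2 = -5/2
  d8 = d6/4 = 35/16
Walk from origin (0, 0):
  seg 1: up by d7 = -5/2 → (0, -5/2)
  seg 2: left by d1 = 9/2 → (-9/2, -5/2)
  seg 3: left by d5 = -29/4 → (11/4, -5/2)
  seg 4: up by d1 = 9/2 → (11/4, 2)
  seg 5: left by d5 = -29/4 → (10, 2)
  seg 6: up by d8 = 35/16 → (10, 67/16)
  seg 7: up by d5 = -29/4 → (10, -49/16)
  seg 8: up by d3 = 17/5 → (10, 27/80)
  seg 9: down by d2 = 7 → (10, -533/80)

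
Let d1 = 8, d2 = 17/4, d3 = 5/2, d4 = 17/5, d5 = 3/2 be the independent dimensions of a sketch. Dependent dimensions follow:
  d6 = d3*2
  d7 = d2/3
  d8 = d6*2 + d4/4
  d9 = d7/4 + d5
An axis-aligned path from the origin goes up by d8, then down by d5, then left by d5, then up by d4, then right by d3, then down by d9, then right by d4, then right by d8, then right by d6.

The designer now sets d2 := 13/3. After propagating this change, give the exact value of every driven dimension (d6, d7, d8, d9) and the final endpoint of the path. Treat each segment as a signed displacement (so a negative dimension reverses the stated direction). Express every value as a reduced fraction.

Apply edit: d2 := 13/3
  d6 = d3*2 = 5
  d7 = d2/3 = 13/9
  d8 = d6*2 + d4/4 = 217/20
  d9 = d7/4 + d5 = 67/36
Walk from origin (0, 0):
  seg 1: up by d8 = 217/20 → (0, 217/20)
  seg 2: down by d5 = 3/2 → (0, 187/20)
  seg 3: left by d5 = 3/2 → (-3/2, 187/20)
  seg 4: up by d4 = 17/5 → (-3/2, 51/4)
  seg 5: right by d3 = 5/2 → (1, 51/4)
  seg 6: down by d9 = 67/36 → (1, 98/9)
  seg 7: right by d4 = 17/5 → (22/5, 98/9)
  seg 8: right by d8 = 217/20 → (61/4, 98/9)
  seg 9: right by d6 = 5 → (81/4, 98/9)

d6 = 5
d7 = 13/9
d8 = 217/20
d9 = 67/36
endpoint = (81/4, 98/9)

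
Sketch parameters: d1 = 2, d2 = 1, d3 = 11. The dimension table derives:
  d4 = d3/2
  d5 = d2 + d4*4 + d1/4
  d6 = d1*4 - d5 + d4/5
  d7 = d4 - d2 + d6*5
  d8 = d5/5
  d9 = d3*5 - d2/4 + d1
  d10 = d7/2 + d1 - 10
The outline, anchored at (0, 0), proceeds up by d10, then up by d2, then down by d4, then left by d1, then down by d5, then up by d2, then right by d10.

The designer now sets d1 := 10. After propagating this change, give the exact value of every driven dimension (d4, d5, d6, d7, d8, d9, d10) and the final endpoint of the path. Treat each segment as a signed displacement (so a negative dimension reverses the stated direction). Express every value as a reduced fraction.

Apply edit: d1 := 10
  d4 = d3/2 = 11/2
  d5 = d2 + d4*4 + d1/4 = 51/2
  d6 = d1*4 - d5 + d4/5 = 78/5
  d7 = d4 - d2 + d6*5 = 165/2
  d8 = d5/5 = 51/10
  d9 = d3*5 - d2/4 + d1 = 259/4
  d10 = d7/2 + d1 - 10 = 165/4
Walk from origin (0, 0):
  seg 1: up by d10 = 165/4 → (0, 165/4)
  seg 2: up by d2 = 1 → (0, 169/4)
  seg 3: down by d4 = 11/2 → (0, 147/4)
  seg 4: left by d1 = 10 → (-10, 147/4)
  seg 5: down by d5 = 51/2 → (-10, 45/4)
  seg 6: up by d2 = 1 → (-10, 49/4)
  seg 7: right by d10 = 165/4 → (125/4, 49/4)

d4 = 11/2
d5 = 51/2
d6 = 78/5
d7 = 165/2
d8 = 51/10
d9 = 259/4
d10 = 165/4
endpoint = (125/4, 49/4)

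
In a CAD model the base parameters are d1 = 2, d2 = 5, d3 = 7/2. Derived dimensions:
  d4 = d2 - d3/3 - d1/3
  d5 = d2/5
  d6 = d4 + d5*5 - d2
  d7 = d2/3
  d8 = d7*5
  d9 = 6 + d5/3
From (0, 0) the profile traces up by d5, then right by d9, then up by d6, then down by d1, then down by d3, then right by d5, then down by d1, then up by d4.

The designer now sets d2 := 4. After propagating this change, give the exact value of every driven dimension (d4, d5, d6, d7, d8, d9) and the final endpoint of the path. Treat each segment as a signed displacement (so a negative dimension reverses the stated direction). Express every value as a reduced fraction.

d4 = 13/6
d5 = 4/5
d6 = 13/6
d7 = 4/3
d8 = 20/3
d9 = 94/15
endpoint = (106/15, -71/30)

Apply edit: d2 := 4
  d4 = d2 - d3/3 - d1/3 = 13/6
  d5 = d2/5 = 4/5
  d6 = d4 + d5*5 - d2 = 13/6
  d7 = d2/3 = 4/3
  d8 = d7*5 = 20/3
  d9 = 6 + d5/3 = 94/15
Walk from origin (0, 0):
  seg 1: up by d5 = 4/5 → (0, 4/5)
  seg 2: right by d9 = 94/15 → (94/15, 4/5)
  seg 3: up by d6 = 13/6 → (94/15, 89/30)
  seg 4: down by d1 = 2 → (94/15, 29/30)
  seg 5: down by d3 = 7/2 → (94/15, -38/15)
  seg 6: right by d5 = 4/5 → (106/15, -38/15)
  seg 7: down by d1 = 2 → (106/15, -68/15)
  seg 8: up by d4 = 13/6 → (106/15, -71/30)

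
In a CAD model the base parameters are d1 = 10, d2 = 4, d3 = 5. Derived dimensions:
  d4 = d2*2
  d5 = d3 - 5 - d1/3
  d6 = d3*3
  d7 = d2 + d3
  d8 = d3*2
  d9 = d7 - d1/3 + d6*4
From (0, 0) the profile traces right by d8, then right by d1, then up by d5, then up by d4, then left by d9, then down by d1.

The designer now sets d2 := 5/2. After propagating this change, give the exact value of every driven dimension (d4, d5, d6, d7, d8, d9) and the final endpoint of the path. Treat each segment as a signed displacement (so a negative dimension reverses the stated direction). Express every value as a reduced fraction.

Apply edit: d2 := 5/2
  d4 = d2*2 = 5
  d5 = d3 - 5 - d1/3 = -10/3
  d6 = d3*3 = 15
  d7 = d2 + d3 = 15/2
  d8 = d3*2 = 10
  d9 = d7 - d1/3 + d6*4 = 385/6
Walk from origin (0, 0):
  seg 1: right by d8 = 10 → (10, 0)
  seg 2: right by d1 = 10 → (20, 0)
  seg 3: up by d5 = -10/3 → (20, -10/3)
  seg 4: up by d4 = 5 → (20, 5/3)
  seg 5: left by d9 = 385/6 → (-265/6, 5/3)
  seg 6: down by d1 = 10 → (-265/6, -25/3)

d4 = 5
d5 = -10/3
d6 = 15
d7 = 15/2
d8 = 10
d9 = 385/6
endpoint = (-265/6, -25/3)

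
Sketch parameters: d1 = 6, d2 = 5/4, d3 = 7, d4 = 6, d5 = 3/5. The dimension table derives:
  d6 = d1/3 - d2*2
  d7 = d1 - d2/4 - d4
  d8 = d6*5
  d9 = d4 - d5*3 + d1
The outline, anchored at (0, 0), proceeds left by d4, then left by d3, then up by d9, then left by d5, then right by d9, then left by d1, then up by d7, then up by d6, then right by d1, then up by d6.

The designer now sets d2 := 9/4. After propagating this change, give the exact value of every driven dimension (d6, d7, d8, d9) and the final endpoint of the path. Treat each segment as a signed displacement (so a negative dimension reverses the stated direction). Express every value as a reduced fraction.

d6 = -5/2
d7 = -9/16
d8 = -25/2
d9 = 51/5
endpoint = (-17/5, 371/80)

Apply edit: d2 := 9/4
  d6 = d1/3 - d2*2 = -5/2
  d7 = d1 - d2/4 - d4 = -9/16
  d8 = d6*5 = -25/2
  d9 = d4 - d5*3 + d1 = 51/5
Walk from origin (0, 0):
  seg 1: left by d4 = 6 → (-6, 0)
  seg 2: left by d3 = 7 → (-13, 0)
  seg 3: up by d9 = 51/5 → (-13, 51/5)
  seg 4: left by d5 = 3/5 → (-68/5, 51/5)
  seg 5: right by d9 = 51/5 → (-17/5, 51/5)
  seg 6: left by d1 = 6 → (-47/5, 51/5)
  seg 7: up by d7 = -9/16 → (-47/5, 771/80)
  seg 8: up by d6 = -5/2 → (-47/5, 571/80)
  seg 9: right by d1 = 6 → (-17/5, 571/80)
  seg 10: up by d6 = -5/2 → (-17/5, 371/80)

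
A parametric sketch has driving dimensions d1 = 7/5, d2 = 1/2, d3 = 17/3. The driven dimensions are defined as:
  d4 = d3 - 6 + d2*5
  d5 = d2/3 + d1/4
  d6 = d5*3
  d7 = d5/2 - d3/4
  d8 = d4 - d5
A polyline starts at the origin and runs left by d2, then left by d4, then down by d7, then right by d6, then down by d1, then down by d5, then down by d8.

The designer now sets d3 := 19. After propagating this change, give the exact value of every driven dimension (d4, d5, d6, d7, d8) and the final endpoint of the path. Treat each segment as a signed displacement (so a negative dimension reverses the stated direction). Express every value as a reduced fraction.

Apply edit: d3 := 19
  d4 = d3 - 6 + d2*5 = 31/2
  d5 = d2/3 + d1/4 = 31/60
  d6 = d5*3 = 31/20
  d7 = d5/2 - d3/4 = -539/120
  d8 = d4 - d5 = 899/60
Walk from origin (0, 0):
  seg 1: left by d2 = 1/2 → (-1/2, 0)
  seg 2: left by d4 = 31/2 → (-16, 0)
  seg 3: down by d7 = -539/120 → (-16, 539/120)
  seg 4: right by d6 = 31/20 → (-289/20, 539/120)
  seg 5: down by d1 = 7/5 → (-289/20, 371/120)
  seg 6: down by d5 = 31/60 → (-289/20, 103/40)
  seg 7: down by d8 = 899/60 → (-289/20, -1489/120)

d4 = 31/2
d5 = 31/60
d6 = 31/20
d7 = -539/120
d8 = 899/60
endpoint = (-289/20, -1489/120)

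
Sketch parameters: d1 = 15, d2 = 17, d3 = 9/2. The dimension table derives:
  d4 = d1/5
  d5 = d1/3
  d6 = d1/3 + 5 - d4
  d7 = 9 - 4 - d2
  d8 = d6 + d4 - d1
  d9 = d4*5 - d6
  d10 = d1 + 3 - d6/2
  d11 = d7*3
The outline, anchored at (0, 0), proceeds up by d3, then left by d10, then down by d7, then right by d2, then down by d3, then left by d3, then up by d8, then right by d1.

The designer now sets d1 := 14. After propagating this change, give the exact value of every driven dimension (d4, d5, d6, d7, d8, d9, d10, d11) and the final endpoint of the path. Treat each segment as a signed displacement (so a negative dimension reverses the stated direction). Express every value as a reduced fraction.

d4 = 14/5
d5 = 14/3
d6 = 103/15
d7 = -12
d8 = -13/3
d9 = 107/15
d10 = 407/30
d11 = -36
endpoint = (194/15, 23/3)

Apply edit: d1 := 14
  d4 = d1/5 = 14/5
  d5 = d1/3 = 14/3
  d6 = d1/3 + 5 - d4 = 103/15
  d7 = 9 - 4 - d2 = -12
  d8 = d6 + d4 - d1 = -13/3
  d9 = d4*5 - d6 = 107/15
  d10 = d1 + 3 - d6/2 = 407/30
  d11 = d7*3 = -36
Walk from origin (0, 0):
  seg 1: up by d3 = 9/2 → (0, 9/2)
  seg 2: left by d10 = 407/30 → (-407/30, 9/2)
  seg 3: down by d7 = -12 → (-407/30, 33/2)
  seg 4: right by d2 = 17 → (103/30, 33/2)
  seg 5: down by d3 = 9/2 → (103/30, 12)
  seg 6: left by d3 = 9/2 → (-16/15, 12)
  seg 7: up by d8 = -13/3 → (-16/15, 23/3)
  seg 8: right by d1 = 14 → (194/15, 23/3)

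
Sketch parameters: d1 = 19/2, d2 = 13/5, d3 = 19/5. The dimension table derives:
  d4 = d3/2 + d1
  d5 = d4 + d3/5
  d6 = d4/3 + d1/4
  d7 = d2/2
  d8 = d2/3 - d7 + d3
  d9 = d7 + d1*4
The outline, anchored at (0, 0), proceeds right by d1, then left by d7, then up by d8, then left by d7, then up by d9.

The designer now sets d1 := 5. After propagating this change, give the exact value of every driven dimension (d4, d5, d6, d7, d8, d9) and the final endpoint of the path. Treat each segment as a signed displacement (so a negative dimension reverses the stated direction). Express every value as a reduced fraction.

d4 = 69/10
d5 = 383/50
d6 = 71/20
d7 = 13/10
d8 = 101/30
d9 = 213/10
endpoint = (12/5, 74/3)

Apply edit: d1 := 5
  d4 = d3/2 + d1 = 69/10
  d5 = d4 + d3/5 = 383/50
  d6 = d4/3 + d1/4 = 71/20
  d7 = d2/2 = 13/10
  d8 = d2/3 - d7 + d3 = 101/30
  d9 = d7 + d1*4 = 213/10
Walk from origin (0, 0):
  seg 1: right by d1 = 5 → (5, 0)
  seg 2: left by d7 = 13/10 → (37/10, 0)
  seg 3: up by d8 = 101/30 → (37/10, 101/30)
  seg 4: left by d7 = 13/10 → (12/5, 101/30)
  seg 5: up by d9 = 213/10 → (12/5, 74/3)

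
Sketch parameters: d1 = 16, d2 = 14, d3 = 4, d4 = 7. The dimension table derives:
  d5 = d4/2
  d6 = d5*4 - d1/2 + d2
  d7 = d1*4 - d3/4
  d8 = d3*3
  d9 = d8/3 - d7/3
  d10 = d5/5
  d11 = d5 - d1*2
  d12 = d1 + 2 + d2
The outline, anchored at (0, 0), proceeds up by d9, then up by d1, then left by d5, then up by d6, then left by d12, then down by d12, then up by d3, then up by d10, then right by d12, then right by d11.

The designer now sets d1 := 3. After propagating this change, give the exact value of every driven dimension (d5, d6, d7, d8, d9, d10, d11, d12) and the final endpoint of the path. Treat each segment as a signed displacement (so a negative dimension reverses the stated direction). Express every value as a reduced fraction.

Apply edit: d1 := 3
  d5 = d4/2 = 7/2
  d6 = d5*4 - d1/2 + d2 = 53/2
  d7 = d1*4 - d3/4 = 11
  d8 = d3*3 = 12
  d9 = d8/3 - d7/3 = 1/3
  d10 = d5/5 = 7/10
  d11 = d5 - d1*2 = -5/2
  d12 = d1 + 2 + d2 = 19
Walk from origin (0, 0):
  seg 1: up by d9 = 1/3 → (0, 1/3)
  seg 2: up by d1 = 3 → (0, 10/3)
  seg 3: left by d5 = 7/2 → (-7/2, 10/3)
  seg 4: up by d6 = 53/2 → (-7/2, 179/6)
  seg 5: left by d12 = 19 → (-45/2, 179/6)
  seg 6: down by d12 = 19 → (-45/2, 65/6)
  seg 7: up by d3 = 4 → (-45/2, 89/6)
  seg 8: up by d10 = 7/10 → (-45/2, 233/15)
  seg 9: right by d12 = 19 → (-7/2, 233/15)
  seg 10: right by d11 = -5/2 → (-6, 233/15)

d5 = 7/2
d6 = 53/2
d7 = 11
d8 = 12
d9 = 1/3
d10 = 7/10
d11 = -5/2
d12 = 19
endpoint = (-6, 233/15)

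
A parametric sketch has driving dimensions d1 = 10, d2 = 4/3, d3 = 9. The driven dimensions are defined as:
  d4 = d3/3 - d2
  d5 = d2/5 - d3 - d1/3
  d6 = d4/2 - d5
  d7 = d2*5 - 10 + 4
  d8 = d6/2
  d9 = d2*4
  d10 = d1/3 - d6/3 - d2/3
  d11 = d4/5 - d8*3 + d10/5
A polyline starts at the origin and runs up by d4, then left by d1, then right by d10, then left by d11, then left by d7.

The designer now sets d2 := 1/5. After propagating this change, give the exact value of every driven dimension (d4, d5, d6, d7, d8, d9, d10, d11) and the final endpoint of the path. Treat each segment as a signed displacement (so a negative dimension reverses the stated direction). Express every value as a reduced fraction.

Apply edit: d2 := 1/5
  d4 = d3/3 - d2 = 14/5
  d5 = d2/5 - d3 - d1/3 = -922/75
  d6 = d4/2 - d5 = 1027/75
  d7 = d2*5 - 10 + 4 = -5
  d8 = d6/2 = 1027/150
  d9 = d2*4 = 4/5
  d10 = d1/3 - d6/3 - d2/3 = -292/225
  d11 = d4/5 - d8*3 + d10/5 = -45539/2250
Walk from origin (0, 0):
  seg 1: up by d4 = 14/5 → (0, 14/5)
  seg 2: left by d1 = 10 → (-10, 14/5)
  seg 3: right by d10 = -292/225 → (-2542/225, 14/5)
  seg 4: left by d11 = -45539/2250 → (20119/2250, 14/5)
  seg 5: left by d7 = -5 → (31369/2250, 14/5)

d4 = 14/5
d5 = -922/75
d6 = 1027/75
d7 = -5
d8 = 1027/150
d9 = 4/5
d10 = -292/225
d11 = -45539/2250
endpoint = (31369/2250, 14/5)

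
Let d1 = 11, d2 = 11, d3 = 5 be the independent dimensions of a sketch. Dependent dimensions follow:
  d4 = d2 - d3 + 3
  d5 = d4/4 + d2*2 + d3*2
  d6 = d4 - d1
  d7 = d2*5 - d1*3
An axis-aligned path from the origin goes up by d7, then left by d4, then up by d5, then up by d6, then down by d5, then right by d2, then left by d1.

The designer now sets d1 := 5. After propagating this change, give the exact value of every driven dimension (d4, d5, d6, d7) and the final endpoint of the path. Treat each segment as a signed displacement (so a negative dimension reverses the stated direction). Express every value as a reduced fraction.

Apply edit: d1 := 5
  d4 = d2 - d3 + 3 = 9
  d5 = d4/4 + d2*2 + d3*2 = 137/4
  d6 = d4 - d1 = 4
  d7 = d2*5 - d1*3 = 40
Walk from origin (0, 0):
  seg 1: up by d7 = 40 → (0, 40)
  seg 2: left by d4 = 9 → (-9, 40)
  seg 3: up by d5 = 137/4 → (-9, 297/4)
  seg 4: up by d6 = 4 → (-9, 313/4)
  seg 5: down by d5 = 137/4 → (-9, 44)
  seg 6: right by d2 = 11 → (2, 44)
  seg 7: left by d1 = 5 → (-3, 44)

d4 = 9
d5 = 137/4
d6 = 4
d7 = 40
endpoint = (-3, 44)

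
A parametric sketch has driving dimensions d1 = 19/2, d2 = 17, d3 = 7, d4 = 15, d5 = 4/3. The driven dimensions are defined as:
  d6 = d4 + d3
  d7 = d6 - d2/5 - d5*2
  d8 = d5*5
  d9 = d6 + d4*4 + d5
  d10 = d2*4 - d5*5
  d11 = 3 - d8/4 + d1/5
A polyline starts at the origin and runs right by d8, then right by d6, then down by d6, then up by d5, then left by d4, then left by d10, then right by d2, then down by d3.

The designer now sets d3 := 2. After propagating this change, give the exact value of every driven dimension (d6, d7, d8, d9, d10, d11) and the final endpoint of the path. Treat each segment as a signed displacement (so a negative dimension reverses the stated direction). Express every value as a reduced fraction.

Apply edit: d3 := 2
  d6 = d4 + d3 = 17
  d7 = d6 - d2/5 - d5*2 = 164/15
  d8 = d5*5 = 20/3
  d9 = d6 + d4*4 + d5 = 235/3
  d10 = d2*4 - d5*5 = 184/3
  d11 = 3 - d8/4 + d1/5 = 97/30
Walk from origin (0, 0):
  seg 1: right by d8 = 20/3 → (20/3, 0)
  seg 2: right by d6 = 17 → (71/3, 0)
  seg 3: down by d6 = 17 → (71/3, -17)
  seg 4: up by d5 = 4/3 → (71/3, -47/3)
  seg 5: left by d4 = 15 → (26/3, -47/3)
  seg 6: left by d10 = 184/3 → (-158/3, -47/3)
  seg 7: right by d2 = 17 → (-107/3, -47/3)
  seg 8: down by d3 = 2 → (-107/3, -53/3)

d6 = 17
d7 = 164/15
d8 = 20/3
d9 = 235/3
d10 = 184/3
d11 = 97/30
endpoint = (-107/3, -53/3)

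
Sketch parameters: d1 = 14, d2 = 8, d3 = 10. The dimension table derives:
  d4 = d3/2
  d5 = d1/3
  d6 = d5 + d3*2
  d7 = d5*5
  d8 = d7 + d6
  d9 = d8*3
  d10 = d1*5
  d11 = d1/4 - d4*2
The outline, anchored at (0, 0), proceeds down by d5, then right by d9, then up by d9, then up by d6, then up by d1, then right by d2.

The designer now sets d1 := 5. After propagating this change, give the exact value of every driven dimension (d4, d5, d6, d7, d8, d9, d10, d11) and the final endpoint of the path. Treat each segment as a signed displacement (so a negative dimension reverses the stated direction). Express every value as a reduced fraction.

d4 = 5
d5 = 5/3
d6 = 65/3
d7 = 25/3
d8 = 30
d9 = 90
d10 = 25
d11 = -35/4
endpoint = (98, 115)

Apply edit: d1 := 5
  d4 = d3/2 = 5
  d5 = d1/3 = 5/3
  d6 = d5 + d3*2 = 65/3
  d7 = d5*5 = 25/3
  d8 = d7 + d6 = 30
  d9 = d8*3 = 90
  d10 = d1*5 = 25
  d11 = d1/4 - d4*2 = -35/4
Walk from origin (0, 0):
  seg 1: down by d5 = 5/3 → (0, -5/3)
  seg 2: right by d9 = 90 → (90, -5/3)
  seg 3: up by d9 = 90 → (90, 265/3)
  seg 4: up by d6 = 65/3 → (90, 110)
  seg 5: up by d1 = 5 → (90, 115)
  seg 6: right by d2 = 8 → (98, 115)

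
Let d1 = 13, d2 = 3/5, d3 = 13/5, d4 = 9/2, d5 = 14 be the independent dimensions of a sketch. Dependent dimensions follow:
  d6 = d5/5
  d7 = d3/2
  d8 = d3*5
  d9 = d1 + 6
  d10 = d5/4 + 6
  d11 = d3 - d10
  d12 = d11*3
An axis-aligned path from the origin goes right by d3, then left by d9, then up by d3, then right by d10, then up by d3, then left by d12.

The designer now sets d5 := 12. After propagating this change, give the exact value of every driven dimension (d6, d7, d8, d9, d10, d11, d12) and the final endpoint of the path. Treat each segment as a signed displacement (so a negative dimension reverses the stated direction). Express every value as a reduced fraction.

Apply edit: d5 := 12
  d6 = d5/5 = 12/5
  d7 = d3/2 = 13/10
  d8 = d3*5 = 13
  d9 = d1 + 6 = 19
  d10 = d5/4 + 6 = 9
  d11 = d3 - d10 = -32/5
  d12 = d11*3 = -96/5
Walk from origin (0, 0):
  seg 1: right by d3 = 13/5 → (13/5, 0)
  seg 2: left by d9 = 19 → (-82/5, 0)
  seg 3: up by d3 = 13/5 → (-82/5, 13/5)
  seg 4: right by d10 = 9 → (-37/5, 13/5)
  seg 5: up by d3 = 13/5 → (-37/5, 26/5)
  seg 6: left by d12 = -96/5 → (59/5, 26/5)

d6 = 12/5
d7 = 13/10
d8 = 13
d9 = 19
d10 = 9
d11 = -32/5
d12 = -96/5
endpoint = (59/5, 26/5)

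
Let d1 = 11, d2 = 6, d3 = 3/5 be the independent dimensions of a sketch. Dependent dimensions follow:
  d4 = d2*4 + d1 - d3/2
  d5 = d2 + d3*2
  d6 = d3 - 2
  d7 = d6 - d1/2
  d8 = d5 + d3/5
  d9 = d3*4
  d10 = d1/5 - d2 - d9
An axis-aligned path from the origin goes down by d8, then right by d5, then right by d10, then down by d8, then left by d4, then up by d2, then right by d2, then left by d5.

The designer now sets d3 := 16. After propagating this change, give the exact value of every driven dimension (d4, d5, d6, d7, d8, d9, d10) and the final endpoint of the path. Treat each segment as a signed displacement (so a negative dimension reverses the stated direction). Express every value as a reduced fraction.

Apply edit: d3 := 16
  d4 = d2*4 + d1 - d3/2 = 27
  d5 = d2 + d3*2 = 38
  d6 = d3 - 2 = 14
  d7 = d6 - d1/2 = 17/2
  d8 = d5 + d3/5 = 206/5
  d9 = d3*4 = 64
  d10 = d1/5 - d2 - d9 = -339/5
Walk from origin (0, 0):
  seg 1: down by d8 = 206/5 → (0, -206/5)
  seg 2: right by d5 = 38 → (38, -206/5)
  seg 3: right by d10 = -339/5 → (-149/5, -206/5)
  seg 4: down by d8 = 206/5 → (-149/5, -412/5)
  seg 5: left by d4 = 27 → (-284/5, -412/5)
  seg 6: up by d2 = 6 → (-284/5, -382/5)
  seg 7: right by d2 = 6 → (-254/5, -382/5)
  seg 8: left by d5 = 38 → (-444/5, -382/5)

d4 = 27
d5 = 38
d6 = 14
d7 = 17/2
d8 = 206/5
d9 = 64
d10 = -339/5
endpoint = (-444/5, -382/5)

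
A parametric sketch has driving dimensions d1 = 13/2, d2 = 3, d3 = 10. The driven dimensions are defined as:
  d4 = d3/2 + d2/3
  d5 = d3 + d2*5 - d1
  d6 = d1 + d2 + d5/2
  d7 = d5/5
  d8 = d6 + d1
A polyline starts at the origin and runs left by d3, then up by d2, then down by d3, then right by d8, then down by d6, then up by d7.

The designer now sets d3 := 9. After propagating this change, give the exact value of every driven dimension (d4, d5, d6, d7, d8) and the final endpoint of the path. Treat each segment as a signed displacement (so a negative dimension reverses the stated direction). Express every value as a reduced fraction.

Apply edit: d3 := 9
  d4 = d3/2 + d2/3 = 11/2
  d5 = d3 + d2*5 - d1 = 35/2
  d6 = d1 + d2 + d5/2 = 73/4
  d7 = d5/5 = 7/2
  d8 = d6 + d1 = 99/4
Walk from origin (0, 0):
  seg 1: left by d3 = 9 → (-9, 0)
  seg 2: up by d2 = 3 → (-9, 3)
  seg 3: down by d3 = 9 → (-9, -6)
  seg 4: right by d8 = 99/4 → (63/4, -6)
  seg 5: down by d6 = 73/4 → (63/4, -97/4)
  seg 6: up by d7 = 7/2 → (63/4, -83/4)

d4 = 11/2
d5 = 35/2
d6 = 73/4
d7 = 7/2
d8 = 99/4
endpoint = (63/4, -83/4)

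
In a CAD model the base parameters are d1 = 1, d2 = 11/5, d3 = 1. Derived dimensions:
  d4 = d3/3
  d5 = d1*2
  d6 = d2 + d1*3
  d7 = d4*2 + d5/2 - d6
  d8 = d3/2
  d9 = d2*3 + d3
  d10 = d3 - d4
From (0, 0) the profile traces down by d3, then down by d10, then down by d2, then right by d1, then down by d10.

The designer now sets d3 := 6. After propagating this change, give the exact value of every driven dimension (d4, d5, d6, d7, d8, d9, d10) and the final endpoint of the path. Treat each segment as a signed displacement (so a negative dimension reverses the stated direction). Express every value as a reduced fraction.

Apply edit: d3 := 6
  d4 = d3/3 = 2
  d5 = d1*2 = 2
  d6 = d2 + d1*3 = 26/5
  d7 = d4*2 + d5/2 - d6 = -1/5
  d8 = d3/2 = 3
  d9 = d2*3 + d3 = 63/5
  d10 = d3 - d4 = 4
Walk from origin (0, 0):
  seg 1: down by d3 = 6 → (0, -6)
  seg 2: down by d10 = 4 → (0, -10)
  seg 3: down by d2 = 11/5 → (0, -61/5)
  seg 4: right by d1 = 1 → (1, -61/5)
  seg 5: down by d10 = 4 → (1, -81/5)

d4 = 2
d5 = 2
d6 = 26/5
d7 = -1/5
d8 = 3
d9 = 63/5
d10 = 4
endpoint = (1, -81/5)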